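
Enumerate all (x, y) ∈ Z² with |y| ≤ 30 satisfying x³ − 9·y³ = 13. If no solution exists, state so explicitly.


The equation is x³ - 9y³ = 13. For fixed y, x³ = 9·y³ + 13, so a solution requires the RHS to be a perfect cube.
Strategy: iterate y from -30 to 30, compute RHS = 9·y³ + 13, and check whether it is a (positive or negative) perfect cube.
Check small values of y:
  y = 0: RHS = 13 is not a perfect cube.
  y = 1: RHS = 22 is not a perfect cube.
  y = -1: RHS = 4 is not a perfect cube.
  y = 2: RHS = 85 is not a perfect cube.
  y = -2: RHS = -59 is not a perfect cube.
  y = 3: RHS = 256 is not a perfect cube.
  y = -3: RHS = -230 is not a perfect cube.
Continuing the search up to |y| = 30 finds no solutions either.
No (x, y) in the scanned range satisfies the equation.

No integer solutions with |y| ≤ 30.


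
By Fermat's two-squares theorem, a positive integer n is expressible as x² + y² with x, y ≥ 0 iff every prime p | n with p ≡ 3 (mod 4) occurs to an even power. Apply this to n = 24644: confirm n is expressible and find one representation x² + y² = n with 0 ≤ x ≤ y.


Step 1: Factor n = 24644 = 2^2 · 61 · 101.
Step 2: Check the mod-4 condition on each prime factor: 2 = 2 (special); 61 ≡ 1 (mod 4), exponent 1; 101 ≡ 1 (mod 4), exponent 1.
All primes ≡ 3 (mod 4) appear to even exponent (or don't appear), so by the two-squares theorem n IS expressible as a sum of two squares.
Step 3: Build a representation. Group n = k² · m with k = 2 and m = 61 · 101 = 6161 (a product of primes ≡ 1 (mod 4)); a representation of m scales to one of n via (k·x)² + (k·y)² = k²(x² + y²). Each prime p ≡ 1 (mod 4) is itself a sum of two squares; find a² by testing p − a² for a perfect square:
  61: 61 − 1² = 60, 61 − 2² = 57, 61 − 3² = 52, 61 − 4² = 45, 61 − 5² = 36 = 6² ⇒ 61 = 5² + 6².
  101: 101 − 1² = 100 = 10² ⇒ 101 = 1² + 10².
  Combine using the Brahmagupta–Fibonacci identity (a² + b²)(c² + d²) = (ac − bd)² + (ad + bc)² = (ac + bd)² + (ad − bc)²:
  61 · 101 = 6161: from (5² + 6²)(1² + 10²), take (5·1 − 6·10, 5·10 + 6·1) = (5 − 60, 50 + 6) = (-55, 56); dropping signs (only squares matter) gives (55, 56); check 55² + 56² = 3025 + 3136 = 6161 ✓.
  Scale by k = 2: (2·55, 2·56) = (110, 112).
Step 4: Order so x ≤ y and verify: 110² + 112² = 12100 + 12544 = 24644 = n. ✓

n = 24644 = 110² + 112² (one valid representation with x ≤ y).


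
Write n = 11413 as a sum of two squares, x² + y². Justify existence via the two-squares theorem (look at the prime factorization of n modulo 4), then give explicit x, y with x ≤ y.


Step 1: Factor n = 11413 = 101 · 113.
Step 2: Check the mod-4 condition on each prime factor: 101 ≡ 1 (mod 4), exponent 1; 113 ≡ 1 (mod 4), exponent 1.
All primes ≡ 3 (mod 4) appear to even exponent (or don't appear), so by the two-squares theorem n IS expressible as a sum of two squares.
Step 3: Build a representation. Here n = 101 · 113 is a product of primes ≡ 1 (mod 4). Each prime p ≡ 1 (mod 4) is itself a sum of two squares; find a² by testing p − a² for a perfect square:
  101: 101 − 1² = 100 = 10² ⇒ 101 = 1² + 10².
  113: 113 − 1² = 112, 113 − 2² = 109, 113 − 3² = 104, 113 − 4² = 97, 113 − 5² = 88, 113 − 6² = 77, 113 − 7² = 64 = 8² ⇒ 113 = 7² + 8².
  Combine using the Brahmagupta–Fibonacci identity (a² + b²)(c² + d²) = (ac − bd)² + (ad + bc)² = (ac + bd)² + (ad − bc)²:
  101 · 113 = 11413: from (1² + 10²)(7² + 8²), take (1·7 − 10·8, 1·8 + 10·7) = (7 − 80, 8 + 70) = (-73, 78); dropping signs (only squares matter) gives (73, 78); check 73² + 78² = 5329 + 6084 = 11413 ✓.
Step 4: Order so x ≤ y and verify: 73² + 78² = 5329 + 6084 = 11413 = n. ✓

n = 11413 = 73² + 78² (one valid representation with x ≤ y).


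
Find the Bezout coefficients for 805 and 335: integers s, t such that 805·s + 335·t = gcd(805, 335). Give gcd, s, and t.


Euclidean algorithm on (805, 335) — divide until remainder is 0:
  805 = 2 · 335 + 135
  335 = 2 · 135 + 65
  135 = 2 · 65 + 5
  65 = 13 · 5 + 0
gcd(805, 335) = 5.
Track Bezout coefficients alongside the remainders: start with r₀ = 805 = a·1 + b·0 (s = 1, t = 0) and r₁ = 335 = a·0 + b·1 (s = 0, t = 1); each new remainder r_{k+1} = r_{k-1} − q_k·r_k inherits s_{k+1} = s_{k-1} − q_k·s_k, t_{k+1} = t_{k-1} − q_k·t_k, so r_k = a·s_k + b·t_k at every step:
  q = 2: r = 135, s = 1 − 2·0 = 1, t = 0 − 2·1 = -2  (check: 805·1 + 335·(-2) = 135)
  q = 2: r = 65, s = 0 − 2·1 = -2, t = 1 − 2·(-2) = 5  (check: 805·(-2) + 335·5 = 65)
  q = 2: r = 5, s = 1 − 2·(-2) = 5, t = -2 − 2·5 = -12  (check: 805·5 + 335·(-12) = 5)
The row with r = 5 (the gcd) gives the Bezout coefficients s = 5, t = -12.
Result: 805 · (5) + 335 · (-12) = 5.

gcd(805, 335) = 5; s = 5, t = -12 (check: 805·5 + 335·(-12) = 5).


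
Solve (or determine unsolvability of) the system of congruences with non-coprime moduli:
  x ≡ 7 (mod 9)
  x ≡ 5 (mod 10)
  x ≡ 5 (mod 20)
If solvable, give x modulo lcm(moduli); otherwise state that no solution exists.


Moduli 9, 10, 20 are not pairwise coprime, so CRT works modulo lcm(m_i) when all pairwise compatibility conditions hold.
Pairwise compatibility: gcd(m_i, m_j) must divide a_i - a_j for every pair.
Merge one congruence at a time:
  Start: x ≡ 7 (mod 9).
  Combine with x ≡ 5 (mod 10): gcd(9, 10) = 1; 5 - 7 = -2, which IS divisible by 1, so compatible.
    Write x = 7 + 9·t and substitute into x ≡ 5 (mod 10): 9·t ≡ 5 − 7 = -2 (mod 10).
    Reduce coefficients mod 10: 9·t ≡ 8 (mod 10).
    The inverse of 9 mod 10 is 9 (since 9·9 = 81 = 8·10 + 1), so t ≡ 9·8 = 72 ≡ 2 (mod 10).
    Then x = 7 + 9·2 = 25, valid modulo lcm(9, 10) = 90: x ≡ 25 (mod 90).
  Combine with x ≡ 5 (mod 20): gcd(90, 20) = 10; 5 - 25 = -20, which IS divisible by 10, so compatible.
    Write x = 25 + 90·t and substitute into x ≡ 5 (mod 20): 90·t ≡ 5 − 25 = -20 (mod 20).
    Divide the congruence (and modulus) by g = 10: 9·t ≡ -2 (mod 2).
    Reduce coefficients mod 2: 1·t ≡ 0 (mod 2).
    So t ≡ 0 (mod 2).
    Then x = 25 + 90·0 = 25, valid modulo lcm(90, 20) = 180: x ≡ 25 (mod 180).
Verify: 25 mod 9 = 7, 25 mod 10 = 5, 25 mod 20 = 5.

x ≡ 25 (mod 180).


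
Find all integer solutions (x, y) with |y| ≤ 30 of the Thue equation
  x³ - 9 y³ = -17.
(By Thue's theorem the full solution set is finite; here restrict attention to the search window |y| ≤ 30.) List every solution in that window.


The equation is x³ - 9y³ = -17. For fixed y, x³ = 9·y³ − 17, so a solution requires the RHS to be a perfect cube.
Strategy: iterate y from -30 to 30, compute RHS = 9·y³ − 17, and check whether it is a (positive or negative) perfect cube.
Check small values of y:
  y = 0: RHS = -17 is not a perfect cube.
  y = 1: RHS = -8 = (-2)³ ⇒ x = -2 works.
  y = -1: RHS = -26 is not a perfect cube.
  y = 2: RHS = 55 is not a perfect cube.
  y = -2: RHS = -89 is not a perfect cube.
  y = 3: RHS = 226 is not a perfect cube.
  y = -3: RHS = -260 is not a perfect cube.
Continuing, at y = 25: RHS = 140608 = (52)³ ⇒ x = 52 works.
Searching the remaining y in |y| ≤ 30 finds no further solutions.
Collected solutions: (-2, 1), (52, 25).

Solutions (with |y| ≤ 30): (-2, 1), (52, 25).


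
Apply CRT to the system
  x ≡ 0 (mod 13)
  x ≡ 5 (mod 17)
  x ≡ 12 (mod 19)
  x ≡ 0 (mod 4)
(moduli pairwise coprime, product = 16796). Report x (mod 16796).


Product of moduli M = 13 · 17 · 19 · 4 = 16796.
Merge one congruence at a time:
  Start: x ≡ 0 (mod 13).
  Combine with x ≡ 5 (mod 17); new modulus lcm = 221.
    Write x = 0 + 13·t and substitute into x ≡ 5 (mod 17): 13·t ≡ 5 − 0 = 5 (mod 17).
    The inverse of 13 mod 17 is 4 (since 13·4 = 52 = 3·17 + 1), so t ≡ 4·5 = 20 ≡ 3 (mod 17).
    Then x = 0 + 13·3 = 39, valid modulo lcm(13, 17) = 221: x ≡ 39 (mod 221).
  Combine with x ≡ 12 (mod 19); new modulus lcm = 4199.
    Write x = 39 + 221·t and substitute into x ≡ 12 (mod 19): 221·t ≡ 12 − 39 = -27 (mod 19).
    Reduce coefficients mod 19: 12·t ≡ 11 (mod 19).
    The inverse of 12 mod 19 is 8 (since 12·8 = 96 = 5·19 + 1), so t ≡ 8·11 = 88 ≡ 12 (mod 19).
    Then x = 39 + 221·12 = 2691, valid modulo lcm(221, 19) = 4199: x ≡ 2691 (mod 4199).
  Combine with x ≡ 0 (mod 4); new modulus lcm = 16796.
    Write x = 2691 + 4199·t and substitute into x ≡ 0 (mod 4): 4199·t ≡ 0 − 2691 = -2691 (mod 4).
    Reduce coefficients mod 4: 3·t ≡ 1 (mod 4).
    The inverse of 3 mod 4 is 3 (since 3·3 = 9 = 2·4 + 1), so t ≡ 3·1 = 3 ≡ 3 (mod 4).
    Then x = 2691 + 4199·3 = 15288, valid modulo lcm(4199, 4) = 16796: x ≡ 15288 (mod 16796).
Verify against each original: 15288 mod 13 = 0, 15288 mod 17 = 5, 15288 mod 19 = 12, 15288 mod 4 = 0.

x ≡ 15288 (mod 16796).


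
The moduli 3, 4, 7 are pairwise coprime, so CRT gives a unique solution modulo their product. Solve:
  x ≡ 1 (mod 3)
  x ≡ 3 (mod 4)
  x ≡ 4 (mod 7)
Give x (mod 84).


Moduli 3, 4, 7 are pairwise coprime; by CRT there is a unique solution modulo M = 3 · 4 · 7 = 84.
Solve pairwise, accumulating the modulus:
  Start with x ≡ 1 (mod 3).
  Combine with x ≡ 3 (mod 4): since gcd(3, 4) = 1, we get a unique residue mod 12.
    Write x = 1 + 3·t and substitute into x ≡ 3 (mod 4): 3·t ≡ 3 − 1 = 2 (mod 4).
    The inverse of 3 mod 4 is 3 (since 3·3 = 9 = 2·4 + 1), so t ≡ 3·2 = 6 ≡ 2 (mod 4).
    Then x = 1 + 3·2 = 7, valid modulo lcm(3, 4) = 12: x ≡ 7 (mod 12).
  Combine with x ≡ 4 (mod 7): since gcd(12, 7) = 1, we get a unique residue mod 84.
    Write x = 7 + 12·t and substitute into x ≡ 4 (mod 7): 12·t ≡ 4 − 7 = -3 (mod 7).
    Reduce coefficients mod 7: 5·t ≡ 4 (mod 7).
    The inverse of 5 mod 7 is 3 (since 5·3 = 15 = 2·7 + 1), so t ≡ 3·4 = 12 ≡ 5 (mod 7).
    Then x = 7 + 12·5 = 67, valid modulo lcm(12, 7) = 84: x ≡ 67 (mod 84).
Verify: 67 mod 3 = 1 ✓, 67 mod 4 = 3 ✓, 67 mod 7 = 4 ✓.

x ≡ 67 (mod 84).


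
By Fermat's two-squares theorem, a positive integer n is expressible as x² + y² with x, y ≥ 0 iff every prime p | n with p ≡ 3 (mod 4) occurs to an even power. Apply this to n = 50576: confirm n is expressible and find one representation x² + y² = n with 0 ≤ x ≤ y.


Step 1: Factor n = 50576 = 2^4 · 29 · 109.
Step 2: Check the mod-4 condition on each prime factor: 2 = 2 (special); 29 ≡ 1 (mod 4), exponent 1; 109 ≡ 1 (mod 4), exponent 1.
All primes ≡ 3 (mod 4) appear to even exponent (or don't appear), so by the two-squares theorem n IS expressible as a sum of two squares.
Step 3: Build a representation. Group n = k² · m with k = 4 and m = 29 · 109 = 3161 (a product of primes ≡ 1 (mod 4)); a representation of m scales to one of n via (k·x)² + (k·y)² = k²(x² + y²). Each prime p ≡ 1 (mod 4) is itself a sum of two squares; find a² by testing p − a² for a perfect square:
  29: 29 − 1² = 28, 29 − 2² = 25 = 5² ⇒ 29 = 2² + 5².
  109: 109 − 1² = 108, 109 − 2² = 105, 109 − 3² = 100 = 10² ⇒ 109 = 3² + 10².
  Combine using the Brahmagupta–Fibonacci identity (a² + b²)(c² + d²) = (ac − bd)² + (ad + bc)² = (ac + bd)² + (ad − bc)²:
  29 · 109 = 3161: from (2² + 5²)(3² + 10²), take (2·3 − 5·10, 2·10 + 5·3) = (6 − 50, 20 + 15) = (-44, 35); dropping signs (only squares matter) gives (44, 35); check 44² + 35² = 1936 + 1225 = 3161 ✓.
  Scale by k = 4: (4·44, 4·35) = (176, 140).
Step 4: Order so x ≤ y and verify: 140² + 176² = 19600 + 30976 = 50576 = n. ✓

n = 50576 = 140² + 176² (one valid representation with x ≤ y).


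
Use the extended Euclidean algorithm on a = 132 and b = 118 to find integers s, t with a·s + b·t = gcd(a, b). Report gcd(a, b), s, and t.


Euclidean algorithm on (132, 118) — divide until remainder is 0:
  132 = 1 · 118 + 14
  118 = 8 · 14 + 6
  14 = 2 · 6 + 2
  6 = 3 · 2 + 0
gcd(132, 118) = 2.
Track Bezout coefficients alongside the remainders: start with r₀ = 132 = a·1 + b·0 (s = 1, t = 0) and r₁ = 118 = a·0 + b·1 (s = 0, t = 1); each new remainder r_{k+1} = r_{k-1} − q_k·r_k inherits s_{k+1} = s_{k-1} − q_k·s_k, t_{k+1} = t_{k-1} − q_k·t_k, so r_k = a·s_k + b·t_k at every step:
  q = 1: r = 14, s = 1 − 1·0 = 1, t = 0 − 1·1 = -1  (check: 132·1 + 118·(-1) = 14)
  q = 8: r = 6, s = 0 − 8·1 = -8, t = 1 − 8·(-1) = 9  (check: 132·(-8) + 118·9 = 6)
  q = 2: r = 2, s = 1 − 2·(-8) = 17, t = -1 − 2·9 = -19  (check: 132·17 + 118·(-19) = 2)
The row with r = 2 (the gcd) gives the Bezout coefficients s = 17, t = -19.
Result: 132 · (17) + 118 · (-19) = 2.

gcd(132, 118) = 2; s = 17, t = -19 (check: 132·17 + 118·(-19) = 2).


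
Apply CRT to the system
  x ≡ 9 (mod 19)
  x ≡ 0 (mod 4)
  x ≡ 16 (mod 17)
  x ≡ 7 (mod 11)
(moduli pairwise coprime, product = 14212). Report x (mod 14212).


Product of moduli M = 19 · 4 · 17 · 11 = 14212.
Merge one congruence at a time:
  Start: x ≡ 9 (mod 19).
  Combine with x ≡ 0 (mod 4); new modulus lcm = 76.
    Write x = 9 + 19·t and substitute into x ≡ 0 (mod 4): 19·t ≡ 0 − 9 = -9 (mod 4).
    Reduce coefficients mod 4: 3·t ≡ 3 (mod 4).
    The inverse of 3 mod 4 is 3 (since 3·3 = 9 = 2·4 + 1), so t ≡ 3·3 = 9 ≡ 1 (mod 4).
    Then x = 9 + 19·1 = 28, valid modulo lcm(19, 4) = 76: x ≡ 28 (mod 76).
  Combine with x ≡ 16 (mod 17); new modulus lcm = 1292.
    Write x = 28 + 76·t and substitute into x ≡ 16 (mod 17): 76·t ≡ 16 − 28 = -12 (mod 17).
    Reduce coefficients mod 17: 8·t ≡ 5 (mod 17).
    The inverse of 8 mod 17 is 15 (since 8·15 = 120 = 7·17 + 1), so t ≡ 15·5 = 75 ≡ 7 (mod 17).
    Then x = 28 + 76·7 = 560, valid modulo lcm(76, 17) = 1292: x ≡ 560 (mod 1292).
  Combine with x ≡ 7 (mod 11); new modulus lcm = 14212.
    Write x = 560 + 1292·t and substitute into x ≡ 7 (mod 11): 1292·t ≡ 7 − 560 = -553 (mod 11).
    Reduce coefficients mod 11: 5·t ≡ 8 (mod 11).
    The inverse of 5 mod 11 is 9 (since 5·9 = 45 = 4·11 + 1), so t ≡ 9·8 = 72 ≡ 6 (mod 11).
    Then x = 560 + 1292·6 = 8312, valid modulo lcm(1292, 11) = 14212: x ≡ 8312 (mod 14212).
Verify against each original: 8312 mod 19 = 9, 8312 mod 4 = 0, 8312 mod 17 = 16, 8312 mod 11 = 7.

x ≡ 8312 (mod 14212).


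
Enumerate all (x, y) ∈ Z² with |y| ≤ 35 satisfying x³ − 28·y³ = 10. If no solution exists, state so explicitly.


The equation is x³ - 28y³ = 10. For fixed y, x³ = 28·y³ + 10, so a solution requires the RHS to be a perfect cube.
Strategy: iterate y from -35 to 35, compute RHS = 28·y³ + 10, and check whether it is a (positive or negative) perfect cube.
Check small values of y:
  y = 0: RHS = 10 is not a perfect cube.
  y = 1: RHS = 38 is not a perfect cube.
  y = -1: RHS = -18 is not a perfect cube.
  y = 2: RHS = 234 is not a perfect cube.
  y = -2: RHS = -214 is not a perfect cube.
  y = 3: RHS = 766 is not a perfect cube.
  y = -3: RHS = -746 is not a perfect cube.
Continuing the search up to |y| = 35 finds no solutions either.
No (x, y) in the scanned range satisfies the equation.

No integer solutions with |y| ≤ 35.


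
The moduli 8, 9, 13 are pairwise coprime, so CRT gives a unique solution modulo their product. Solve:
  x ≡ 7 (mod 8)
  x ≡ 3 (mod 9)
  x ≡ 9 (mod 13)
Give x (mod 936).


Moduli 8, 9, 13 are pairwise coprime; by CRT there is a unique solution modulo M = 8 · 9 · 13 = 936.
Solve pairwise, accumulating the modulus:
  Start with x ≡ 7 (mod 8).
  Combine with x ≡ 3 (mod 9): since gcd(8, 9) = 1, we get a unique residue mod 72.
    Write x = 7 + 8·t and substitute into x ≡ 3 (mod 9): 8·t ≡ 3 − 7 = -4 (mod 9).
    Reduce coefficients mod 9: 8·t ≡ 5 (mod 9).
    The inverse of 8 mod 9 is 8 (since 8·8 = 64 = 7·9 + 1), so t ≡ 8·5 = 40 ≡ 4 (mod 9).
    Then x = 7 + 8·4 = 39, valid modulo lcm(8, 9) = 72: x ≡ 39 (mod 72).
  Combine with x ≡ 9 (mod 13): since gcd(72, 13) = 1, we get a unique residue mod 936.
    Write x = 39 + 72·t and substitute into x ≡ 9 (mod 13): 72·t ≡ 9 − 39 = -30 (mod 13).
    Reduce coefficients mod 13: 7·t ≡ 9 (mod 13).
    The inverse of 7 mod 13 is 2 (since 7·2 = 14 = 1·13 + 1), so t ≡ 2·9 = 18 ≡ 5 (mod 13).
    Then x = 39 + 72·5 = 399, valid modulo lcm(72, 13) = 936: x ≡ 399 (mod 936).
Verify: 399 mod 8 = 7 ✓, 399 mod 9 = 3 ✓, 399 mod 13 = 9 ✓.

x ≡ 399 (mod 936).


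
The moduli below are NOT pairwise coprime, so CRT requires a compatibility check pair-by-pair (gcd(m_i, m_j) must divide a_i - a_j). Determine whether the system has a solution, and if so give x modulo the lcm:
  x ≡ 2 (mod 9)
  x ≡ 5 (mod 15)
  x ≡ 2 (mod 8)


Moduli 9, 15, 8 are not pairwise coprime, so CRT works modulo lcm(m_i) when all pairwise compatibility conditions hold.
Pairwise compatibility: gcd(m_i, m_j) must divide a_i - a_j for every pair.
Merge one congruence at a time:
  Start: x ≡ 2 (mod 9).
  Combine with x ≡ 5 (mod 15): gcd(9, 15) = 3; 5 - 2 = 3, which IS divisible by 3, so compatible.
    Write x = 2 + 9·t and substitute into x ≡ 5 (mod 15): 9·t ≡ 5 − 2 = 3 (mod 15).
    Divide the congruence (and modulus) by g = 3: 3·t ≡ 1 (mod 5).
    The inverse of 3 mod 5 is 2 (since 3·2 = 6 = 1·5 + 1), so t ≡ 2·1 = 2 ≡ 2 (mod 5).
    Then x = 2 + 9·2 = 20, valid modulo lcm(9, 15) = 45: x ≡ 20 (mod 45).
  Combine with x ≡ 2 (mod 8): gcd(45, 8) = 1; 2 - 20 = -18, which IS divisible by 1, so compatible.
    Write x = 20 + 45·t and substitute into x ≡ 2 (mod 8): 45·t ≡ 2 − 20 = -18 (mod 8).
    Reduce coefficients mod 8: 5·t ≡ 6 (mod 8).
    The inverse of 5 mod 8 is 5 (since 5·5 = 25 = 3·8 + 1), so t ≡ 5·6 = 30 ≡ 6 (mod 8).
    Then x = 20 + 45·6 = 290, valid modulo lcm(45, 8) = 360: x ≡ 290 (mod 360).
Verify: 290 mod 9 = 2, 290 mod 15 = 5, 290 mod 8 = 2.

x ≡ 290 (mod 360).


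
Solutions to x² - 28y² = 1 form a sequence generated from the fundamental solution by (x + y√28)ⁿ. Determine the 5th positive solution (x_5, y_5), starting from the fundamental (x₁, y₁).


Step 1: Find the fundamental solution (x₁, y₁) of x² - 28y² = 1.
  Expand √28 as a continued fraction. a₀ = ⌊√28⌋ = 5; iterate m_{k+1} = d_k·a_k − m_k, d_{k+1} = (28 − m_{k+1}²)/d_k, a_{k+1} = ⌊(a₀ + m_{k+1})/d_{k+1}⌋ (starting m₀ = 0, d₀ = 1), with convergents p_k = a_k·p_{k-1} + p_{k-2}, q_k = a_k·q_{k-1} + q_{k-2} (p₋₁ = 1, q₋₁ = 0):
  k = 0: a₀ = 5; p₀/q₀ = 5/1; p₀² − 28·q₀² = 25 − 28 = -3.
  k = 1: m = 5, d = 3, a = ⌊(5 + 5)/3⌋ = 3; p/q = (3·5 + 1)/(3·1 + 0) = 16/3; p² − 28·q² = 256 − 252 = 4.
  k = 2: m = 4, d = 4, a = ⌊(5 + 4)/4⌋ = 2; p/q = (2·16 + 5)/(2·3 + 1) = 37/7; p² − 28·q² = 1369 − 1372 = -3.
  k = 3: m = 4, d = 3, a = ⌊(5 + 4)/3⌋ = 3; p/q = (3·37 + 16)/(3·7 + 3) = 127/24; p² − 28·q² = 16129 − 16128 = 1.
  The first convergent with p² − 28·q² = 1 gives the fundamental solution (x₁, y₁) = (127, 24).
Step 2: Apply the recurrence (x_{n+1}, y_{n+1}) = (x₁x_n + 28y₁y_n, x₁y_n + y₁x_n) repeatedly.
  From (x_1, y_1) = (127, 24): x_2 = 127·127 + 28·24·24 = 32257; y_2 = 127·24 + 24·127 = 6096.
  From (x_2, y_2) = (32257, 6096): x_3 = 127·32257 + 28·24·6096 = 8193151; y_3 = 127·6096 + 24·32257 = 1548360.
  From (x_3, y_3) = (8193151, 1548360): x_4 = 127·8193151 + 28·24·1548360 = 2081028097; y_4 = 127·1548360 + 24·8193151 = 393277344.
  From (x_4, y_4) = (2081028097, 393277344): x_5 = 127·2081028097 + 28·24·393277344 = 528572943487; y_5 = 127·393277344 + 24·2081028097 = 99890897016.
Step 3: Verify x_5² - 28·y_5² = 279389356586511295719169 - 279389356586511295719168 = 1 (should be 1). ✓

(x_1, y_1) = (127, 24); (x_5, y_5) = (528572943487, 99890897016).


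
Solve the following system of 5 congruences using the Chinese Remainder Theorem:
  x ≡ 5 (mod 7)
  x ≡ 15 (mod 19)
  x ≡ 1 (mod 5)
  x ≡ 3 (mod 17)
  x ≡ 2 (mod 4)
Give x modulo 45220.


Product of moduli M = 7 · 19 · 5 · 17 · 4 = 45220.
Merge one congruence at a time:
  Start: x ≡ 5 (mod 7).
  Combine with x ≡ 15 (mod 19); new modulus lcm = 133.
    Write x = 5 + 7·t and substitute into x ≡ 15 (mod 19): 7·t ≡ 15 − 5 = 10 (mod 19).
    The inverse of 7 mod 19 is 11 (since 7·11 = 77 = 4·19 + 1), so t ≡ 11·10 = 110 ≡ 15 (mod 19).
    Then x = 5 + 7·15 = 110, valid modulo lcm(7, 19) = 133: x ≡ 110 (mod 133).
  Combine with x ≡ 1 (mod 5); new modulus lcm = 665.
    Write x = 110 + 133·t and substitute into x ≡ 1 (mod 5): 133·t ≡ 1 − 110 = -109 (mod 5).
    Reduce coefficients mod 5: 3·t ≡ 1 (mod 5).
    The inverse of 3 mod 5 is 2 (since 3·2 = 6 = 1·5 + 1), so t ≡ 2·1 = 2 ≡ 2 (mod 5).
    Then x = 110 + 133·2 = 376, valid modulo lcm(133, 5) = 665: x ≡ 376 (mod 665).
  Combine with x ≡ 3 (mod 17); new modulus lcm = 11305.
    Write x = 376 + 665·t and substitute into x ≡ 3 (mod 17): 665·t ≡ 3 − 376 = -373 (mod 17).
    Reduce coefficients mod 17: 2·t ≡ 1 (mod 17).
    The inverse of 2 mod 17 is 9 (since 2·9 = 18 = 1·17 + 1), so t ≡ 9·1 = 9 ≡ 9 (mod 17).
    Then x = 376 + 665·9 = 6361, valid modulo lcm(665, 17) = 11305: x ≡ 6361 (mod 11305).
  Combine with x ≡ 2 (mod 4); new modulus lcm = 45220.
    Write x = 6361 + 11305·t and substitute into x ≡ 2 (mod 4): 11305·t ≡ 2 − 6361 = -6359 (mod 4).
    Reduce coefficients mod 4: 1·t ≡ 1 (mod 4).
    So t ≡ 1 (mod 4).
    Then x = 6361 + 11305·1 = 17666, valid modulo lcm(11305, 4) = 45220: x ≡ 17666 (mod 45220).
Verify against each original: 17666 mod 7 = 5, 17666 mod 19 = 15, 17666 mod 5 = 1, 17666 mod 17 = 3, 17666 mod 4 = 2.

x ≡ 17666 (mod 45220).


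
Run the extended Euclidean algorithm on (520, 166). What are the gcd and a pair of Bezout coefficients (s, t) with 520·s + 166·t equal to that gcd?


Euclidean algorithm on (520, 166) — divide until remainder is 0:
  520 = 3 · 166 + 22
  166 = 7 · 22 + 12
  22 = 1 · 12 + 10
  12 = 1 · 10 + 2
  10 = 5 · 2 + 0
gcd(520, 166) = 2.
Track Bezout coefficients alongside the remainders: start with r₀ = 520 = a·1 + b·0 (s = 1, t = 0) and r₁ = 166 = a·0 + b·1 (s = 0, t = 1); each new remainder r_{k+1} = r_{k-1} − q_k·r_k inherits s_{k+1} = s_{k-1} − q_k·s_k, t_{k+1} = t_{k-1} − q_k·t_k, so r_k = a·s_k + b·t_k at every step:
  q = 3: r = 22, s = 1 − 3·0 = 1, t = 0 − 3·1 = -3  (check: 520·1 + 166·(-3) = 22)
  q = 7: r = 12, s = 0 − 7·1 = -7, t = 1 − 7·(-3) = 22  (check: 520·(-7) + 166·22 = 12)
  q = 1: r = 10, s = 1 − 1·(-7) = 8, t = -3 − 1·22 = -25  (check: 520·8 + 166·(-25) = 10)
  q = 1: r = 2, s = -7 − 1·8 = -15, t = 22 − 1·(-25) = 47  (check: 520·(-15) + 166·47 = 2)
The row with r = 2 (the gcd) gives the Bezout coefficients s = -15, t = 47.
Result: 520 · (-15) + 166 · (47) = 2.

gcd(520, 166) = 2; s = -15, t = 47 (check: 520·(-15) + 166·47 = 2).


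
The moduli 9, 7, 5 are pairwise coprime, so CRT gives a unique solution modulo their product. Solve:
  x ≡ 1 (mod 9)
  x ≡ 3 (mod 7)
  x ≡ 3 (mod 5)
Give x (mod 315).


Moduli 9, 7, 5 are pairwise coprime; by CRT there is a unique solution modulo M = 9 · 7 · 5 = 315.
Solve pairwise, accumulating the modulus:
  Start with x ≡ 1 (mod 9).
  Combine with x ≡ 3 (mod 7): since gcd(9, 7) = 1, we get a unique residue mod 63.
    Write x = 1 + 9·t and substitute into x ≡ 3 (mod 7): 9·t ≡ 3 − 1 = 2 (mod 7).
    Reduce coefficients mod 7: 2·t ≡ 2 (mod 7).
    The inverse of 2 mod 7 is 4 (since 2·4 = 8 = 1·7 + 1), so t ≡ 4·2 = 8 ≡ 1 (mod 7).
    Then x = 1 + 9·1 = 10, valid modulo lcm(9, 7) = 63: x ≡ 10 (mod 63).
  Combine with x ≡ 3 (mod 5): since gcd(63, 5) = 1, we get a unique residue mod 315.
    Write x = 10 + 63·t and substitute into x ≡ 3 (mod 5): 63·t ≡ 3 − 10 = -7 (mod 5).
    Reduce coefficients mod 5: 3·t ≡ 3 (mod 5).
    The inverse of 3 mod 5 is 2 (since 3·2 = 6 = 1·5 + 1), so t ≡ 2·3 = 6 ≡ 1 (mod 5).
    Then x = 10 + 63·1 = 73, valid modulo lcm(63, 5) = 315: x ≡ 73 (mod 315).
Verify: 73 mod 9 = 1 ✓, 73 mod 7 = 3 ✓, 73 mod 5 = 3 ✓.

x ≡ 73 (mod 315).


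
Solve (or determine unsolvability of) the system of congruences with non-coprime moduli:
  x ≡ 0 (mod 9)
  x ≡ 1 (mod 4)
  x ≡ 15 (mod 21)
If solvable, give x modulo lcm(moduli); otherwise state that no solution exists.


Moduli 9, 4, 21 are not pairwise coprime, so CRT works modulo lcm(m_i) when all pairwise compatibility conditions hold.
Pairwise compatibility: gcd(m_i, m_j) must divide a_i - a_j for every pair.
Merge one congruence at a time:
  Start: x ≡ 0 (mod 9).
  Combine with x ≡ 1 (mod 4): gcd(9, 4) = 1; 1 - 0 = 1, which IS divisible by 1, so compatible.
    Write x = 0 + 9·t and substitute into x ≡ 1 (mod 4): 9·t ≡ 1 − 0 = 1 (mod 4).
    Reduce coefficients mod 4: 1·t ≡ 1 (mod 4).
    So t ≡ 1 (mod 4).
    Then x = 0 + 9·1 = 9, valid modulo lcm(9, 4) = 36: x ≡ 9 (mod 36).
  Combine with x ≡ 15 (mod 21): gcd(36, 21) = 3; 15 - 9 = 6, which IS divisible by 3, so compatible.
    Write x = 9 + 36·t and substitute into x ≡ 15 (mod 21): 36·t ≡ 15 − 9 = 6 (mod 21).
    Divide the congruence (and modulus) by g = 3: 12·t ≡ 2 (mod 7).
    Reduce coefficients mod 7: 5·t ≡ 2 (mod 7).
    The inverse of 5 mod 7 is 3 (since 5·3 = 15 = 2·7 + 1), so t ≡ 3·2 = 6 ≡ 6 (mod 7).
    Then x = 9 + 36·6 = 225, valid modulo lcm(36, 21) = 252: x ≡ 225 (mod 252).
Verify: 225 mod 9 = 0, 225 mod 4 = 1, 225 mod 21 = 15.

x ≡ 225 (mod 252).


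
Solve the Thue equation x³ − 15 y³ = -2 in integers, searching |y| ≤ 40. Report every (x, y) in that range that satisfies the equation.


The equation is x³ - 15y³ = -2. For fixed y, x³ = 15·y³ − 2, so a solution requires the RHS to be a perfect cube.
Strategy: iterate y from -40 to 40, compute RHS = 15·y³ − 2, and check whether it is a (positive or negative) perfect cube.
Check small values of y:
  y = 0: RHS = -2 is not a perfect cube.
  y = 1: RHS = 13 is not a perfect cube.
  y = -1: RHS = -17 is not a perfect cube.
  y = 2: RHS = 118 is not a perfect cube.
  y = -2: RHS = -122 is not a perfect cube.
  y = 3: RHS = 403 is not a perfect cube.
  y = -3: RHS = -407 is not a perfect cube.
Continuing the search up to |y| = 40 finds no solutions either.
No (x, y) in the scanned range satisfies the equation.

No integer solutions with |y| ≤ 40.


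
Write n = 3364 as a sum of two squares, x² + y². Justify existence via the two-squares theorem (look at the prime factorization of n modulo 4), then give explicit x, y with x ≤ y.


Step 1: Factor n = 3364 = 2^2 · 29^2.
Step 2: Check the mod-4 condition on each prime factor: 2 = 2 (special); 29 ≡ 1 (mod 4), exponent 2.
All primes ≡ 3 (mod 4) appear to even exponent (or don't appear), so by the two-squares theorem n IS expressible as a sum of two squares.
Step 3: Build a representation. Group n = k² · m with k = 2 and m = 29 · 29 = 841 (a product of primes ≡ 1 (mod 4)); a representation of m scales to one of n via (k·x)² + (k·y)² = k²(x² + y²). Each prime p ≡ 1 (mod 4) is itself a sum of two squares; find a² by testing p − a² for a perfect square:
  29: 29 − 1² = 28, 29 − 2² = 25 = 5² ⇒ 29 = 2² + 5².
  Combine using the Brahmagupta–Fibonacci identity (a² + b²)(c² + d²) = (ac − bd)² + (ad + bc)² = (ac + bd)² + (ad − bc)²:
  29 · 29 = 841: from (2² + 5²)(2² + 5²), take (2·2 − 5·5, 2·5 + 5·2) = (4 − 25, 10 + 10) = (-21, 20); dropping signs (only squares matter) gives (21, 20); check 21² + 20² = 441 + 400 = 841 ✓.
  Scale by k = 2: (2·21, 2·20) = (42, 40).
Step 4: Order so x ≤ y and verify: 40² + 42² = 1600 + 1764 = 3364 = n. ✓

n = 3364 = 40² + 42² (one valid representation with x ≤ y).


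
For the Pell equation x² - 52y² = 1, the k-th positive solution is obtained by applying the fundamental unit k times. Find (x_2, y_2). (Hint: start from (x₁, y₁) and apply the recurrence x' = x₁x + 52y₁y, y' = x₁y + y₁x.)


Step 1: Find the fundamental solution (x₁, y₁) of x² - 52y² = 1.
  Expand √52 as a continued fraction. a₀ = ⌊√52⌋ = 7; iterate m_{k+1} = d_k·a_k − m_k, d_{k+1} = (52 − m_{k+1}²)/d_k, a_{k+1} = ⌊(a₀ + m_{k+1})/d_{k+1}⌋ (starting m₀ = 0, d₀ = 1), with convergents p_k = a_k·p_{k-1} + p_{k-2}, q_k = a_k·q_{k-1} + q_{k-2} (p₋₁ = 1, q₋₁ = 0):
  k = 0: a₀ = 7; p₀/q₀ = 7/1; p₀² − 52·q₀² = 49 − 52 = -3.
  k = 1: m = 7, d = 3, a = ⌊(7 + 7)/3⌋ = 4; p/q = (4·7 + 1)/(4·1 + 0) = 29/4; p² − 52·q² = 841 − 832 = 9.
  k = 2: m = 5, d = 9, a = ⌊(7 + 5)/9⌋ = 1; p/q = (1·29 + 7)/(1·4 + 1) = 36/5; p² − 52·q² = 1296 − 1300 = -4.
  k = 3: m = 4, d = 4, a = ⌊(7 + 4)/4⌋ = 2; p/q = (2·36 + 29)/(2·5 + 4) = 101/14; p² − 52·q² = 10201 − 10192 = 9.
  k = 4: m = 4, d = 9, a = ⌊(7 + 4)/9⌋ = 1; p/q = (1·101 + 36)/(1·14 + 5) = 137/19; p² − 52·q² = 18769 − 18772 = -3.
  k = 5: m = 5, d = 3, a = ⌊(7 + 5)/3⌋ = 4; p/q = (4·137 + 101)/(4·19 + 14) = 649/90; p² − 52·q² = 421201 − 421200 = 1.
  The first convergent with p² − 52·q² = 1 gives the fundamental solution (x₁, y₁) = (649, 90).
Step 2: Apply the recurrence (x_{n+1}, y_{n+1}) = (x₁x_n + 52y₁y_n, x₁y_n + y₁x_n) repeatedly.
  From (x_1, y_1) = (649, 90): x_2 = 649·649 + 52·90·90 = 842401; y_2 = 649·90 + 90·649 = 116820.
Step 3: Verify x_2² - 52·y_2² = 709639444801 - 709639444800 = 1 (should be 1). ✓

(x_1, y_1) = (649, 90); (x_2, y_2) = (842401, 116820).


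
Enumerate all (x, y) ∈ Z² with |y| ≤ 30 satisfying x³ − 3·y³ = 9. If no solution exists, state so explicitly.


The equation is x³ - 3y³ = 9. For fixed y, x³ = 3·y³ + 9, so a solution requires the RHS to be a perfect cube.
Strategy: iterate y from -30 to 30, compute RHS = 3·y³ + 9, and check whether it is a (positive or negative) perfect cube.
Check small values of y:
  y = 0: RHS = 9 is not a perfect cube.
  y = 1: RHS = 12 is not a perfect cube.
  y = -1: RHS = 6 is not a perfect cube.
  y = 2: RHS = 33 is not a perfect cube.
  y = -2: RHS = -15 is not a perfect cube.
  y = 3: RHS = 90 is not a perfect cube.
  y = -3: RHS = -72 is not a perfect cube.
Continuing the search up to |y| = 30 finds no solutions either.
No (x, y) in the scanned range satisfies the equation.

No integer solutions with |y| ≤ 30.


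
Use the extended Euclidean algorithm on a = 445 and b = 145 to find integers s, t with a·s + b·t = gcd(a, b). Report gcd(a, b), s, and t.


Euclidean algorithm on (445, 145) — divide until remainder is 0:
  445 = 3 · 145 + 10
  145 = 14 · 10 + 5
  10 = 2 · 5 + 0
gcd(445, 145) = 5.
Track Bezout coefficients alongside the remainders: start with r₀ = 445 = a·1 + b·0 (s = 1, t = 0) and r₁ = 145 = a·0 + b·1 (s = 0, t = 1); each new remainder r_{k+1} = r_{k-1} − q_k·r_k inherits s_{k+1} = s_{k-1} − q_k·s_k, t_{k+1} = t_{k-1} − q_k·t_k, so r_k = a·s_k + b·t_k at every step:
  q = 3: r = 10, s = 1 − 3·0 = 1, t = 0 − 3·1 = -3  (check: 445·1 + 145·(-3) = 10)
  q = 14: r = 5, s = 0 − 14·1 = -14, t = 1 − 14·(-3) = 43  (check: 445·(-14) + 145·43 = 5)
The row with r = 5 (the gcd) gives the Bezout coefficients s = -14, t = 43.
Result: 445 · (-14) + 145 · (43) = 5.

gcd(445, 145) = 5; s = -14, t = 43 (check: 445·(-14) + 145·43 = 5).


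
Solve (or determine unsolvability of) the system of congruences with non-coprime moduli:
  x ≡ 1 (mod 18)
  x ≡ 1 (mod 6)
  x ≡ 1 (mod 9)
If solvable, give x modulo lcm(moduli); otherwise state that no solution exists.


Moduli 18, 6, 9 are not pairwise coprime, so CRT works modulo lcm(m_i) when all pairwise compatibility conditions hold.
Pairwise compatibility: gcd(m_i, m_j) must divide a_i - a_j for every pair.
Merge one congruence at a time:
  Start: x ≡ 1 (mod 18).
  Combine with x ≡ 1 (mod 6): gcd(18, 6) = 6; 1 - 1 = 0, which IS divisible by 6, so compatible.
    Write x = 1 + 18·t and substitute into x ≡ 1 (mod 6): 18·t ≡ 1 − 1 = 0 (mod 6).
    Divide the congruence (and modulus) by g = 6: 3·t ≡ 0 (mod 1).
    Modulo 1 every t works; take t = 0.
    Then x = 1 + 18·0 = 1, valid modulo lcm(18, 6) = 18: x ≡ 1 (mod 18).
  Combine with x ≡ 1 (mod 9): gcd(18, 9) = 9; 1 - 1 = 0, which IS divisible by 9, so compatible.
    Write x = 1 + 18·t and substitute into x ≡ 1 (mod 9): 18·t ≡ 1 − 1 = 0 (mod 9).
    Divide the congruence (and modulus) by g = 9: 2·t ≡ 0 (mod 1).
    Modulo 1 every t works; take t = 0.
    Then x = 1 + 18·0 = 1, valid modulo lcm(18, 9) = 18: x ≡ 1 (mod 18).
Verify: 1 mod 18 = 1, 1 mod 6 = 1, 1 mod 9 = 1.

x ≡ 1 (mod 18).


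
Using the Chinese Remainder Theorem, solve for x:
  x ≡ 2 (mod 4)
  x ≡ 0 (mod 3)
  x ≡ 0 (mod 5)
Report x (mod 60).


Moduli 4, 3, 5 are pairwise coprime; by CRT there is a unique solution modulo M = 4 · 3 · 5 = 60.
Solve pairwise, accumulating the modulus:
  Start with x ≡ 2 (mod 4).
  Combine with x ≡ 0 (mod 3): since gcd(4, 3) = 1, we get a unique residue mod 12.
    Write x = 2 + 4·t and substitute into x ≡ 0 (mod 3): 4·t ≡ 0 − 2 = -2 (mod 3).
    Reduce coefficients mod 3: 1·t ≡ 1 (mod 3).
    So t ≡ 1 (mod 3).
    Then x = 2 + 4·1 = 6, valid modulo lcm(4, 3) = 12: x ≡ 6 (mod 12).
  Combine with x ≡ 0 (mod 5): since gcd(12, 5) = 1, we get a unique residue mod 60.
    Write x = 6 + 12·t and substitute into x ≡ 0 (mod 5): 12·t ≡ 0 − 6 = -6 (mod 5).
    Reduce coefficients mod 5: 2·t ≡ 4 (mod 5).
    The inverse of 2 mod 5 is 3 (since 2·3 = 6 = 1·5 + 1), so t ≡ 3·4 = 12 ≡ 2 (mod 5).
    Then x = 6 + 12·2 = 30, valid modulo lcm(12, 5) = 60: x ≡ 30 (mod 60).
Verify: 30 mod 4 = 2 ✓, 30 mod 3 = 0 ✓, 30 mod 5 = 0 ✓.

x ≡ 30 (mod 60).


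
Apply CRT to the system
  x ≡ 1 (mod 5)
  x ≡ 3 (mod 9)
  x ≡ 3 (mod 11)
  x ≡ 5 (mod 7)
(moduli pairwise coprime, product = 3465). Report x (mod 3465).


Product of moduli M = 5 · 9 · 11 · 7 = 3465.
Merge one congruence at a time:
  Start: x ≡ 1 (mod 5).
  Combine with x ≡ 3 (mod 9); new modulus lcm = 45.
    Write x = 1 + 5·t and substitute into x ≡ 3 (mod 9): 5·t ≡ 3 − 1 = 2 (mod 9).
    The inverse of 5 mod 9 is 2 (since 5·2 = 10 = 1·9 + 1), so t ≡ 2·2 = 4 ≡ 4 (mod 9).
    Then x = 1 + 5·4 = 21, valid modulo lcm(5, 9) = 45: x ≡ 21 (mod 45).
  Combine with x ≡ 3 (mod 11); new modulus lcm = 495.
    Write x = 21 + 45·t and substitute into x ≡ 3 (mod 11): 45·t ≡ 3 − 21 = -18 (mod 11).
    Reduce coefficients mod 11: 1·t ≡ 4 (mod 11).
    So t ≡ 4 (mod 11).
    Then x = 21 + 45·4 = 201, valid modulo lcm(45, 11) = 495: x ≡ 201 (mod 495).
  Combine with x ≡ 5 (mod 7); new modulus lcm = 3465.
    Write x = 201 + 495·t and substitute into x ≡ 5 (mod 7): 495·t ≡ 5 − 201 = -196 (mod 7).
    Reduce coefficients mod 7: 5·t ≡ 0 (mod 7).
    The inverse of 5 mod 7 is 3 (since 5·3 = 15 = 2·7 + 1), so t ≡ 3·0 = 0 ≡ 0 (mod 7).
    Then x = 201 + 495·0 = 201, valid modulo lcm(495, 7) = 3465: x ≡ 201 (mod 3465).
Verify against each original: 201 mod 5 = 1, 201 mod 9 = 3, 201 mod 11 = 3, 201 mod 7 = 5.

x ≡ 201 (mod 3465).


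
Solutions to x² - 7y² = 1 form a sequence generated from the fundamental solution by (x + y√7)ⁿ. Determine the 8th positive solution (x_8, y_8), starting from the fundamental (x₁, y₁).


Step 1: Find the fundamental solution (x₁, y₁) of x² - 7y² = 1.
  Expand √7 as a continued fraction. a₀ = ⌊√7⌋ = 2; iterate m_{k+1} = d_k·a_k − m_k, d_{k+1} = (7 − m_{k+1}²)/d_k, a_{k+1} = ⌊(a₀ + m_{k+1})/d_{k+1}⌋ (starting m₀ = 0, d₀ = 1), with convergents p_k = a_k·p_{k-1} + p_{k-2}, q_k = a_k·q_{k-1} + q_{k-2} (p₋₁ = 1, q₋₁ = 0):
  k = 0: a₀ = 2; p₀/q₀ = 2/1; p₀² − 7·q₀² = 4 − 7 = -3.
  k = 1: m = 2, d = 3, a = ⌊(2 + 2)/3⌋ = 1; p/q = (1·2 + 1)/(1·1 + 0) = 3/1; p² − 7·q² = 9 − 7 = 2.
  k = 2: m = 1, d = 2, a = ⌊(2 + 1)/2⌋ = 1; p/q = (1·3 + 2)/(1·1 + 1) = 5/2; p² − 7·q² = 25 − 28 = -3.
  k = 3: m = 1, d = 3, a = ⌊(2 + 1)/3⌋ = 1; p/q = (1·5 + 3)/(1·2 + 1) = 8/3; p² − 7·q² = 64 − 63 = 1.
  The first convergent with p² − 7·q² = 1 gives the fundamental solution (x₁, y₁) = (8, 3).
Step 2: Apply the recurrence (x_{n+1}, y_{n+1}) = (x₁x_n + 7y₁y_n, x₁y_n + y₁x_n) repeatedly.
  From (x_1, y_1) = (8, 3): x_2 = 8·8 + 7·3·3 = 127; y_2 = 8·3 + 3·8 = 48.
  From (x_2, y_2) = (127, 48): x_3 = 8·127 + 7·3·48 = 2024; y_3 = 8·48 + 3·127 = 765.
  From (x_3, y_3) = (2024, 765): x_4 = 8·2024 + 7·3·765 = 32257; y_4 = 8·765 + 3·2024 = 12192.
  From (x_4, y_4) = (32257, 12192): x_5 = 8·32257 + 7·3·12192 = 514088; y_5 = 8·12192 + 3·32257 = 194307.
  From (x_5, y_5) = (514088, 194307): x_6 = 8·514088 + 7·3·194307 = 8193151; y_6 = 8·194307 + 3·514088 = 3096720.
  From (x_6, y_6) = (8193151, 3096720): x_7 = 8·8193151 + 7·3·3096720 = 130576328; y_7 = 8·3096720 + 3·8193151 = 49353213.
  From (x_7, y_7) = (130576328, 49353213): x_8 = 8·130576328 + 7·3·49353213 = 2081028097; y_8 = 8·49353213 + 3·130576328 = 786554688.
Step 3: Verify x_8² - 7·y_8² = 4330677940503441409 - 4330677940503441408 = 1 (should be 1). ✓

(x_1, y_1) = (8, 3); (x_8, y_8) = (2081028097, 786554688).


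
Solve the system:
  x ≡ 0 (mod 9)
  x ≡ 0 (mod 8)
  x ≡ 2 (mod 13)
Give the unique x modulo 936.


Moduli 9, 8, 13 are pairwise coprime; by CRT there is a unique solution modulo M = 9 · 8 · 13 = 936.
Solve pairwise, accumulating the modulus:
  Start with x ≡ 0 (mod 9).
  Combine with x ≡ 0 (mod 8): since gcd(9, 8) = 1, we get a unique residue mod 72.
    Write x = 0 + 9·t and substitute into x ≡ 0 (mod 8): 9·t ≡ 0 − 0 = 0 (mod 8).
    Reduce coefficients mod 8: 1·t ≡ 0 (mod 8).
    So t ≡ 0 (mod 8).
    Then x = 0 + 9·0 = 0, valid modulo lcm(9, 8) = 72: x ≡ 0 (mod 72).
  Combine with x ≡ 2 (mod 13): since gcd(72, 13) = 1, we get a unique residue mod 936.
    Write x = 0 + 72·t and substitute into x ≡ 2 (mod 13): 72·t ≡ 2 − 0 = 2 (mod 13).
    Reduce coefficients mod 13: 7·t ≡ 2 (mod 13).
    The inverse of 7 mod 13 is 2 (since 7·2 = 14 = 1·13 + 1), so t ≡ 2·2 = 4 ≡ 4 (mod 13).
    Then x = 0 + 72·4 = 288, valid modulo lcm(72, 13) = 936: x ≡ 288 (mod 936).
Verify: 288 mod 9 = 0 ✓, 288 mod 8 = 0 ✓, 288 mod 13 = 2 ✓.

x ≡ 288 (mod 936).


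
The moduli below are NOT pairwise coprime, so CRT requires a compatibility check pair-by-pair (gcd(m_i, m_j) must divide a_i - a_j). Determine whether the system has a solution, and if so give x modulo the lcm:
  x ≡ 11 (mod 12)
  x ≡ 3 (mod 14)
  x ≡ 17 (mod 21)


Moduli 12, 14, 21 are not pairwise coprime, so CRT works modulo lcm(m_i) when all pairwise compatibility conditions hold.
Pairwise compatibility: gcd(m_i, m_j) must divide a_i - a_j for every pair.
Merge one congruence at a time:
  Start: x ≡ 11 (mod 12).
  Combine with x ≡ 3 (mod 14): gcd(12, 14) = 2; 3 - 11 = -8, which IS divisible by 2, so compatible.
    Write x = 11 + 12·t and substitute into x ≡ 3 (mod 14): 12·t ≡ 3 − 11 = -8 (mod 14).
    Divide the congruence (and modulus) by g = 2: 6·t ≡ -4 (mod 7).
    Reduce coefficients mod 7: 6·t ≡ 3 (mod 7).
    The inverse of 6 mod 7 is 6 (since 6·6 = 36 = 5·7 + 1), so t ≡ 6·3 = 18 ≡ 4 (mod 7).
    Then x = 11 + 12·4 = 59, valid modulo lcm(12, 14) = 84: x ≡ 59 (mod 84).
  Combine with x ≡ 17 (mod 21): gcd(84, 21) = 21; 17 - 59 = -42, which IS divisible by 21, so compatible.
    Write x = 59 + 84·t and substitute into x ≡ 17 (mod 21): 84·t ≡ 17 − 59 = -42 (mod 21).
    Divide the congruence (and modulus) by g = 21: 4·t ≡ -2 (mod 1).
    Modulo 1 every t works; take t = 0.
    Then x = 59 + 84·0 = 59, valid modulo lcm(84, 21) = 84: x ≡ 59 (mod 84).
Verify: 59 mod 12 = 11, 59 mod 14 = 3, 59 mod 21 = 17.

x ≡ 59 (mod 84).


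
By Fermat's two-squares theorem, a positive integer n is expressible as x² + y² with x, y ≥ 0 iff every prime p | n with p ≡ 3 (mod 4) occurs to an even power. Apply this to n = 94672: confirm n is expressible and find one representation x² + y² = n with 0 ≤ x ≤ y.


Step 1: Factor n = 94672 = 2^4 · 61 · 97.
Step 2: Check the mod-4 condition on each prime factor: 2 = 2 (special); 61 ≡ 1 (mod 4), exponent 1; 97 ≡ 1 (mod 4), exponent 1.
All primes ≡ 3 (mod 4) appear to even exponent (or don't appear), so by the two-squares theorem n IS expressible as a sum of two squares.
Step 3: Build a representation. Group n = k² · m with k = 4 and m = 61 · 97 = 5917 (a product of primes ≡ 1 (mod 4)); a representation of m scales to one of n via (k·x)² + (k·y)² = k²(x² + y²). Each prime p ≡ 1 (mod 4) is itself a sum of two squares; find a² by testing p − a² for a perfect square:
  61: 61 − 1² = 60, 61 − 2² = 57, 61 − 3² = 52, 61 − 4² = 45, 61 − 5² = 36 = 6² ⇒ 61 = 5² + 6².
  97: 97 − 1² = 96, 97 − 2² = 93, 97 − 3² = 88, 97 − 4² = 81 = 9² ⇒ 97 = 4² + 9².
  Combine using the Brahmagupta–Fibonacci identity (a² + b²)(c² + d²) = (ac − bd)² + (ad + bc)² = (ac + bd)² + (ad − bc)²:
  61 · 97 = 5917: from (5² + 6²)(4² + 9²), take (5·4 − 6·9, 5·9 + 6·4) = (20 − 54, 45 + 24) = (-34, 69); dropping signs (only squares matter) gives (34, 69); check 34² + 69² = 1156 + 4761 = 5917 ✓.
  Scale by k = 4: (4·34, 4·69) = (136, 276).
Step 4: Order so x ≤ y and verify: 136² + 276² = 18496 + 76176 = 94672 = n. ✓

n = 94672 = 136² + 276² (one valid representation with x ≤ y).
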